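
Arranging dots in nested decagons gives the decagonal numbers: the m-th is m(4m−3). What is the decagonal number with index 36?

The 36th decagonal number is n(4n−3) with n = 36.
36·(4·36 − 3) = 36·141 = 5076.

5076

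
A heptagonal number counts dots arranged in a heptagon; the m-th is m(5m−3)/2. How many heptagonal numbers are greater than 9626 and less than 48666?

The n-th heptagonal number is n(5n−3)/2.
Smallest index with value > 9626: n = 63 (giving 9828).
Largest index with value < 48666: n = 139 (giving 48094).
Indices 63 through 139: 77 terms.

77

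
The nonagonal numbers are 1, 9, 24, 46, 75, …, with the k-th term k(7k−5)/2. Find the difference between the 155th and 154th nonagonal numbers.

1079

Consecutive nonagonal numbers differ by 7n − 6: here 7·155 − 6 = 1079.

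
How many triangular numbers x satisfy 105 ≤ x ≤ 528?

19

The n-th triangular number is n(n+1)/2.
Smallest index with value ≥ 105: n = 14 (giving 105).
Largest index with value ≤ 528: n = 32 (giving 528).
Indices 14 through 32: 19 terms.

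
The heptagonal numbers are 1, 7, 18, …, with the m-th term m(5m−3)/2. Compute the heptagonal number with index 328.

328·(5·328 − 3)/2 = 328·1637/2 = 268468.

268468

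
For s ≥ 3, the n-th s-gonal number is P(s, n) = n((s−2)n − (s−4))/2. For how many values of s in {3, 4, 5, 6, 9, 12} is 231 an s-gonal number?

2

s = 3: P(3, 21) = 231. ✓
s = 4: P(4, 15) = 225 and P(4, 16) = 256; 231 is not s-gonal.
s = 5: P(5, 12) = 210 and P(5, 13) = 247; 231 is not s-gonal.
s = 6: P(6, 11) = 231. ✓
s = 9: P(9, 8) = 204 and P(9, 9) = 261; 231 is not s-gonal.
s = 12: P(12, 7) = 217 and P(12, 8) = 288; 231 is not s-gonal.
Hits: s ∈ {3, 6} → 2.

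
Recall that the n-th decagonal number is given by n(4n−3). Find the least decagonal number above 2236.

Solve n(4n−3) > 2236 for integer n.
The largest n with value ≤ 2236 is 24 (since 2232 ≤ 2236 < 2425), so the first above is n = 25, value 2425.

2425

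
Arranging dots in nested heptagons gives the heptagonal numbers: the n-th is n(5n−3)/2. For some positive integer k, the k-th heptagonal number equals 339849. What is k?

Set n(5n−3)/2 = 339849, giving 5n² − 3n − 679698 = 0.
The discriminant is 9 + 40·339849 = 13593969, and √13593969 = 3687.
So n = (3 + 3687) / 10 = 3690/10 = 369.
Check: 369·(5·369 − 3)/2 = 339849. ✓

369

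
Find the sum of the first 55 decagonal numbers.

Σ i(4i−3) = 4Σi² − 3Σi over i = 1..55.
Σi = 1540 and Σi² = 56980.
4·56980 − 3·1540 = 223300.

223300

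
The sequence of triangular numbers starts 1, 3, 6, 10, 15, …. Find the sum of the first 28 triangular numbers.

4060

Σ i(i+1)/2 = (Σi² + Σi) / 2 over i = 1..28.
Σi = 406 and Σi² = 7714.
(1·7714 + 1·406) / 2 = 8120/2 = 4060.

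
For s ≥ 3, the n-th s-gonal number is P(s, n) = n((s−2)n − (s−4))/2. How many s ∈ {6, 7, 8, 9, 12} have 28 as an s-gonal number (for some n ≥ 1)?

s = 6: P(6, 4) = 28. ✓
s = 7: P(7, 3) = 18 and P(7, 4) = 34; 28 is not s-gonal.
s = 8: P(8, 3) = 21 and P(8, 4) = 40; 28 is not s-gonal.
s = 9: P(9, 3) = 24 and P(9, 4) = 46; 28 is not s-gonal.
s = 12: P(12, 2) = 12 and P(12, 3) = 33; 28 is not s-gonal.
Hits: s ∈ {6} → 1.

1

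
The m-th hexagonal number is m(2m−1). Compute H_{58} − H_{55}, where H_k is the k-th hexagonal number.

58·(2·58 − 1) = 6670 and 55·(2·55 − 1) = 5995.
Difference: 6670 − 5995 = 675.

675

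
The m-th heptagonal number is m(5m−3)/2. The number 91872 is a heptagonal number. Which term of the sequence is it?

Set n(5n−3)/2 = 91872, giving 5n² − 3n − 183744 = 0.
So n = (3 + 1917) / 10 = 1920/10 = 192.
Check: 192·(5·192 − 3)/2 = 91872. ✓

192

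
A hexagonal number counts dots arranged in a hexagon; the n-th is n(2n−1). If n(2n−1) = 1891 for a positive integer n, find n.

Set n(2n−1) = 1891, giving 2n² − n − 1891 = 0.
So n = (1 + 123) / 4 = 124/4 = 31.

31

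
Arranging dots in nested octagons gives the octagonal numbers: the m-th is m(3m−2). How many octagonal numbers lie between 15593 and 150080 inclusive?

152

The n-th octagonal number is n(3n−2).
Smallest index with value ≥ 15593: n = 73 (giving 15841).
Largest index with value ≤ 150080: n = 224 (giving 150080).
Indices 73 through 224: 152 terms.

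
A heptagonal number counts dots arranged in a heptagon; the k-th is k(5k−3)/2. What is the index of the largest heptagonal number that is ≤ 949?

Solve n(5n−3)/2 ≤ 949 for integer n.
n = 19 gives 874 ≤ 949, while n = 20 gives 970 > 949; so the answer is index 19.

19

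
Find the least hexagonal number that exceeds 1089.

Solve n(2n−1) > 1089 for integer n.
The largest n with value ≤ 1089 is 23 (since 1035 ≤ 1089 < 1128), so the first above is n = 24, value 1128.

1128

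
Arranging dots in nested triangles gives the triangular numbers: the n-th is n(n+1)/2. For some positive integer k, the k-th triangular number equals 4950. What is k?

Set n(n+1)/2 = 4950, giving n² + n − 9900 = 0.
The discriminant is 1 + 8·4950 = 39601, and √39601 = 199.
So n = (-1 + 199) / 2 = 198/2 = 99.

99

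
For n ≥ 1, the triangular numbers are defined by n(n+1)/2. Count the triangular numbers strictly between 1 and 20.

The n-th triangular number is n(n+1)/2.
Smallest index with value > 1: n = 2 (giving 3).
Largest index with value < 20: n = 5 (giving 15).
Indices 2 through 5: 4 terms.

4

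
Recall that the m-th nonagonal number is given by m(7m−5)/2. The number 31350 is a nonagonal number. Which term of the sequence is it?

Set n(7n−5)/2 = 31350, giving 7n² − 5n − 62700 = 0.
The discriminant is 25 + 56·31350 = 1755625, and √1755625 = 1325.
So n = (5 + 1325) / 14 = 1330/14 = 95.

95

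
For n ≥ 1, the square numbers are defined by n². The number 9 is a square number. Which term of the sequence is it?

We need n² = 9, so n = √9 = 3.

3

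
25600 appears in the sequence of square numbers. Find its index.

160

We need n² = 25600, so n = √25600 = 160.
Check: 160² = 25600. ✓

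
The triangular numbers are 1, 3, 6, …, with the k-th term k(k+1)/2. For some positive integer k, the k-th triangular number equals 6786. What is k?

Set n(n+1)/2 = 6786, giving n² + n − 13572 = 0.
The discriminant is 1 + 8·6786 = 54289, and √54289 = 233.
So n = (-1 + 233) / 2 = 232/2 = 116.

116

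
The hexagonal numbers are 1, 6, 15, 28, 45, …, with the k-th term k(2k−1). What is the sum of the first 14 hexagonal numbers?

1925

Σ i(2i−1) = 2Σi² − Σi over i = 1..14.
Σi = 105 and Σi² = 1015.
2·1015 − 1·105 = 1925.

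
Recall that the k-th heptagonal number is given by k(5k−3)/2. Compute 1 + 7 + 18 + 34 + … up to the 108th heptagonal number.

Σ i(5i−3)/2 = (5Σi² − 3Σi) / 2 over i = 1..108.
Σi = 5886 and Σi² = 425754.
(5·425754 − 3·5886) / 2 = 2111112/2 = 1055556.

1055556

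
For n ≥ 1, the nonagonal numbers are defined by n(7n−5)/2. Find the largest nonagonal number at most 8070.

7944

Solve n(7n−5)/2 ≤ 8070 for integer n.
n = 48 gives 7944 ≤ 8070, while n = 49 gives 8281 > 8070; so the answer is 7944.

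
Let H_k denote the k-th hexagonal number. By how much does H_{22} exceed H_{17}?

385

22·(2·22 − 1) = 946 and 17·(2·17 − 1) = 561.
Difference: 946 − 561 = 385.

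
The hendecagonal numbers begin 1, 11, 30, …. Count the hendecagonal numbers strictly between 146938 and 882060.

The n-th hendecagonal number is n(9n−7)/2.
Smallest index with value > 146938: n = 182 (giving 148421).
Largest index with value < 882060: n = 443 (giving 881570).
Indices 182 through 443: 262 terms.

262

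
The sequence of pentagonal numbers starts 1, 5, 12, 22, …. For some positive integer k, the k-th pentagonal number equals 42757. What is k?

Set n(3n−1)/2 = 42757, giving 3n² − n − 85514 = 0.
So n = (1 + 1013) / 6 = 1014/6 = 169.
Check: 169·(3·169 − 1)/2 = 42757. ✓

169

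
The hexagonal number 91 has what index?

7

Set n(2n−1) = 91, giving 2n² − n − 91 = 0.
The discriminant is 1 + 8·91 = 729, and √729 = 27.
So n = (1 + 27) / 4 = 28/4 = 7.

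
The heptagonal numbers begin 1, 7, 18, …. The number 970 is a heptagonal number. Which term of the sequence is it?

Set n(5n−3)/2 = 970, giving 5n² − 3n − 1940 = 0.
The discriminant is 9 + 40·970 = 38809, and √38809 = 197.
So n = (3 + 197) / 10 = 200/10 = 20.
Check: 20·(5·20 − 3)/2 = 970. ✓

20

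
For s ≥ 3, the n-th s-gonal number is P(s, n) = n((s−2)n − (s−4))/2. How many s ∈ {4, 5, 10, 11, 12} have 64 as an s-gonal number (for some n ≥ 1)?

s = 4: P(4, 8) = 64. ✓
s = 5: P(5, 6) = 51 and P(5, 7) = 70; 64 is not s-gonal.
s = 10: P(10, 4) = 52 and P(10, 5) = 85; 64 is not s-gonal.
s = 11: P(11, 4) = 58 and P(11, 5) = 95; 64 is not s-gonal.
s = 12: P(12, 4) = 64. ✓
Hits: s ∈ {4, 12} → 2.

2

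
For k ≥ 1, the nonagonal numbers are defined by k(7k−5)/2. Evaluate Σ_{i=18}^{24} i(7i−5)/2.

10535

Σ i(7i−5)/2 = (7Σi² − 5Σi) / 2 over i = 18..24.
Σi = 300 − 153 = 147 and Σi² = 4900 − 1785 = 3115.
(7·3115 − 5·147) / 2 = 21070/2 = 10535.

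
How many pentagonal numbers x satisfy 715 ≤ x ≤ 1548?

11

The n-th pentagonal number is n(3n−1)/2.
Smallest index with value ≥ 715: n = 22 (giving 715).
Largest index with value ≤ 1548: n = 32 (giving 1520).
Indices 22 through 32: 11 terms.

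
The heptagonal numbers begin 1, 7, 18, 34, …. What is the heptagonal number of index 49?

5929

49·(5·49 − 3)/2 = 49·242/2 = 49·121 = 5929.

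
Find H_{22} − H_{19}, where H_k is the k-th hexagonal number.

22·(2·22 − 1) = 946 and 19·(2·19 − 1) = 703.
Difference: 946 − 703 = 243.

243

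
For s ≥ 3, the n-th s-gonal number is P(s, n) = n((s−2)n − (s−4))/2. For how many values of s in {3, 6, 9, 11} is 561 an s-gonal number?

2

s = 3: P(3, 33) = 561. ✓
s = 6: P(6, 17) = 561. ✓
s = 9: P(9, 13) = 559 and P(9, 14) = 651; 561 is not s-gonal.
s = 11: P(11, 11) = 506 and P(11, 12) = 606; 561 is not s-gonal.
Hits: s ∈ {3, 6} → 2.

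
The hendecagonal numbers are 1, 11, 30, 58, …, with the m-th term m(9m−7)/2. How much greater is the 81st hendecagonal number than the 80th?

Consecutive hendecagonal numbers differ by 9n − 8: here 9·81 − 8 = 721.

721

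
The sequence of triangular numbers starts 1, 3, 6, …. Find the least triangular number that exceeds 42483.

Solve n(n+1)/2 > 42483 for integer n.
The largest n with value ≤ 42483 is 290 (since 42195 ≤ 42483 < 42486), so the first above is n = 291, value 42486.

42486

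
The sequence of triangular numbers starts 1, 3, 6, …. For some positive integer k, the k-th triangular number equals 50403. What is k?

Set n(n+1)/2 = 50403, giving n² + n − 100806 = 0.
The discriminant is 1 + 8·50403 = 403225, and √403225 = 635.
So n = (-1 + 635) / 2 = 634/2 = 317.

317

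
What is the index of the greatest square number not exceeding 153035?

Solve n² ≤ 153035 for integer n.
n = 391 gives 152881 ≤ 153035, while n = 392 gives 153664 > 153035; so the answer is index 391.

391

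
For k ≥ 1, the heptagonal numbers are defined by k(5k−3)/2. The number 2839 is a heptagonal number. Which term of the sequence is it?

34

Set n(5n−3)/2 = 2839, giving 5n² − 3n − 5678 = 0.
The discriminant is 9 + 40·2839 = 113569, and √113569 = 337.
So n = (3 + 337) / 10 = 340/10 = 34.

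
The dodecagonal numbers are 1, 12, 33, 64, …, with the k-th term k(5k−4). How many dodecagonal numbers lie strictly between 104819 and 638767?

212

The n-th dodecagonal number is n(5n−4).
Smallest index with value > 104819: n = 146 (giving 105996).
Largest index with value < 638767: n = 357 (giving 635817).
Indices 146 through 357: 212 terms.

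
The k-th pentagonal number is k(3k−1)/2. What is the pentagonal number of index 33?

1617

The 33rd pentagonal number is n(3n−1)/2 with n = 33.
33·(3·33 − 1)/2 = 33·98/2 = 33·49 = 1617.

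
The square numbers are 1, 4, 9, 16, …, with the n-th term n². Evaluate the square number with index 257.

The 257th square number is n² with n = 257.
257² = 66049.

66049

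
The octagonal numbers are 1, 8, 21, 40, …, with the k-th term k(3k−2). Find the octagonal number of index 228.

The 228th octagonal number is n(3n−2) with n = 228.
228·(3·228 − 2) = 228·682 = 155496.

155496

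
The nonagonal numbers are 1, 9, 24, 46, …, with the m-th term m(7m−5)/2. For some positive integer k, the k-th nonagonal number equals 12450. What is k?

60

Set n(7n−5)/2 = 12450, giving 7n² − 5n − 24900 = 0.
The discriminant is 25 + 56·12450 = 697225, and √697225 = 835.
So n = (5 + 835) / 14 = 840/14 = 60.
Check: 60·(7·60 − 5)/2 = 12450. ✓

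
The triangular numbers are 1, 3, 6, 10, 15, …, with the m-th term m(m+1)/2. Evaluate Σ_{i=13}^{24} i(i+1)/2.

2236

Σ i(i+1)/2 = (Σi² + Σi) / 2 over i = 13..24.
Σi = 300 − 78 = 222 and Σi² = 4900 − 650 = 4250.
(1·4250 + 1·222) / 2 = 4472/2 = 2236.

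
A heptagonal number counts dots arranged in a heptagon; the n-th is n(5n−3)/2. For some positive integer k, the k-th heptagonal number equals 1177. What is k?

22

Set n(5n−3)/2 = 1177, giving 5n² − 3n − 2354 = 0.
The discriminant is 9 + 40·1177 = 47089, and √47089 = 217.
So n = (3 + 217) / 10 = 220/10 = 22.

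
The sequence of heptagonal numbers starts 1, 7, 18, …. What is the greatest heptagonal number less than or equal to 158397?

Solve n(5n−3)/2 ≤ 158397 for integer n.
n = 252 gives 158382 ≤ 158397, while n = 253 gives 159643 > 158397; so the answer is 158382.

158382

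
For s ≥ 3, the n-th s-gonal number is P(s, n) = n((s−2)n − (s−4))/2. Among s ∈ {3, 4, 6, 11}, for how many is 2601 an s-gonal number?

1

s = 3: P(3, 71) = 2556 and P(3, 72) = 2628; 2601 is not s-gonal.
s = 4: P(4, 51) = 2601. ✓
s = 6: P(6, 36) = 2556 and P(6, 37) = 2701; 2601 is not s-gonal.
s = 11: P(11, 24) = 2508 and P(11, 25) = 2725; 2601 is not s-gonal.
Hits: s ∈ {4} → 1.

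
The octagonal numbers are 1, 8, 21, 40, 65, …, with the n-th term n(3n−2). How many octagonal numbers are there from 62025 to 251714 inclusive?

145

The n-th octagonal number is n(3n−2).
Smallest index with value ≥ 62025: n = 145 (giving 62785).
Largest index with value ≤ 251714: n = 289 (giving 249985).
Indices 145 through 289: 145 terms.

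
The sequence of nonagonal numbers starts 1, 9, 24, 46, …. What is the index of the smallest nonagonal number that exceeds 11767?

Solve n(7n−5)/2 > 11767 for integer n.
The largest n with value ≤ 11767 is 58 (since 11629 ≤ 11767 < 12036), so the first above is n = 59, value 12036.

59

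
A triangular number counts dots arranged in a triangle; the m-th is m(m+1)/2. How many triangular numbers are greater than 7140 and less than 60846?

The n-th triangular number is n(n+1)/2.
Smallest index with value > 7140: n = 120 (giving 7260).
Largest index with value < 60846: n = 348 (giving 60726).
Indices 120 through 348: 229 terms.

229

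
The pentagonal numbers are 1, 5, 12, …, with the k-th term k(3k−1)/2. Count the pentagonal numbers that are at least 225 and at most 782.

11

The n-th pentagonal number is n(3n−1)/2.
Smallest index with value ≥ 225: n = 13 (giving 247).
Largest index with value ≤ 782: n = 23 (giving 782).
Indices 13 through 23: 11 terms.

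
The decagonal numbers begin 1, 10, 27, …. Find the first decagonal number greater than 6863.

6930

Solve n(4n−3) > 6863 for integer n.
The largest n with value ≤ 6863 is 41 (since 6601 ≤ 6863 < 6930), so the first above is n = 42, value 6930.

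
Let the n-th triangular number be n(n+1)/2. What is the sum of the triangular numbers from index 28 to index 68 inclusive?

Σ i(i+1)/2 = (Σi² + Σi) / 2 over i = 28..68.
Σi = 2346 − 378 = 1968 and Σi² = 107134 − 6930 = 100204.
(1·100204 + 1·1968) / 2 = 102172/2 = 51086.

51086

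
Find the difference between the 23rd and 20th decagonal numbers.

23·(4·23 − 3) = 2047 and 20·(4·20 − 3) = 1540.
Difference: 2047 − 1540 = 507.

507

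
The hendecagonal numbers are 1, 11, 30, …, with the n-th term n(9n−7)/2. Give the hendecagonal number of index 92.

The 92nd hendecagonal number is n(9n−7)/2 with n = 92.
92·(9·92 − 7)/2 = 92·821/2 = 37766.

37766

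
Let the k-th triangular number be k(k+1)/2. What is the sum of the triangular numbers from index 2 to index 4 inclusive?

Σ i(i+1)/2 = (Σi² + Σi) / 2 over i = 2..4.
Σi = 10 − 1 = 9 and Σi² = 30 − 1 = 29.
(1·29 + 1·9) / 2 = 38/2 = 19.

19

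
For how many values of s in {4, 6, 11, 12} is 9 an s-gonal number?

s = 4: P(4, 3) = 9. ✓
s = 6: P(6, 2) = 6 and P(6, 3) = 15; 9 is not s-gonal.
s = 11: P(11, 1) = 1 and P(11, 2) = 11; 9 is not s-gonal.
s = 12: P(12, 1) = 1 and P(12, 2) = 12; 9 is not s-gonal.
Hits: s ∈ {4} → 1.

1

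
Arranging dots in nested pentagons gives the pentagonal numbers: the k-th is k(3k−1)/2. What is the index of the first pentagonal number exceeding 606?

21

Solve n(3n−1)/2 > 606 for integer n.
The largest n with value ≤ 606 is 20 (since 590 ≤ 606 < 651), so the first above is n = 21, value 651.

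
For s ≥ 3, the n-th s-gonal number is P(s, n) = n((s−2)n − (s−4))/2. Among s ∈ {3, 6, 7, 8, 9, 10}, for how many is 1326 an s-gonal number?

s = 3: P(3, 51) = 1326. ✓
s = 6: P(6, 26) = 1326. ✓
s = 7: P(7, 23) = 1288 and P(7, 24) = 1404; 1326 is not s-gonal.
s = 8: P(8, 21) = 1281 and P(8, 22) = 1408; 1326 is not s-gonal.
s = 9: P(9, 19) = 1216 and P(9, 20) = 1350; 1326 is not s-gonal.
s = 10: P(10, 18) = 1242 and P(10, 19) = 1387; 1326 is not s-gonal.
Hits: s ∈ {3, 6} → 2.

2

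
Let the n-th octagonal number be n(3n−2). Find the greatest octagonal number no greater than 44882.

44408

Solve n(3n−2) ≤ 44882 for integer n.
n = 122 gives 44408 ≤ 44882, while n = 123 gives 45141 > 44882; so the answer is 44408.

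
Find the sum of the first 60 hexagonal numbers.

Σ i(2i−1) = 2Σi² − Σi over i = 1..60.
Σi = 1830 and Σi² = 73810.
2·73810 − 1·1830 = 145790.

145790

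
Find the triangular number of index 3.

6

The 3rd triangular number is n(n+1)/2 with n = 3.
3·4/2 = 12/2 = 6.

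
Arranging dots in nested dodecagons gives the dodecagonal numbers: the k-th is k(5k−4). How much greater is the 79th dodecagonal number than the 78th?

781

Consecutive dodecagonal numbers differ by 10n − 9: here 10·79 − 9 = 781.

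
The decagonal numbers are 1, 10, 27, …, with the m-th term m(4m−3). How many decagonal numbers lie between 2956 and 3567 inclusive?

The n-th decagonal number is n(4n−3).
Smallest index with value ≥ 2956: n = 28 (giving 3052).
Largest index with value ≤ 3567: n = 30 (giving 3510).
Indices 28 through 30: 3 terms.

3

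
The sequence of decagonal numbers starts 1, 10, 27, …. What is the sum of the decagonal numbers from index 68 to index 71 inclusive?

Σ i(4i−3) = 4Σi² − 3Σi over i = 68..71.
Σi = 2556 − 2278 = 278 and Σi² = 121836 − 102510 = 19326.
4·19326 − 3·278 = 76470.

76470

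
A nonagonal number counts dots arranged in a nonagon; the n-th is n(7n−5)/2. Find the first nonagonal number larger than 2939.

Solve n(7n−5)/2 > 2939 for integer n.
The largest n with value ≤ 2939 is 29 (since 2871 ≤ 2939 < 3075), so the first above is n = 30, value 3075.

3075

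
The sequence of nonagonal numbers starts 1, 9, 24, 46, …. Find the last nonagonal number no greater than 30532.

30039

Solve n(7n−5)/2 ≤ 30532 for integer n.
n = 93 gives 30039 ≤ 30532, while n = 94 gives 30691 > 30532; so the answer is 30039.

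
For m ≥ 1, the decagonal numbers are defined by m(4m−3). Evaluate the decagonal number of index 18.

The 18th decagonal number is n(4n−3) with n = 18.
18·(4·18 − 3) = 18·69 = 1242.

1242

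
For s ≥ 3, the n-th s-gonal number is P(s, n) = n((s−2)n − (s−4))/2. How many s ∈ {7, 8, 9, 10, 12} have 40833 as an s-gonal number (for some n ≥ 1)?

1

s = 7: P(7, 128) = 40768 and P(7, 129) = 41409; 40833 is not s-gonal.
s = 8: P(8, 117) = 40833. ✓
s = 9: P(9, 108) = 40554 and P(9, 109) = 41311; 40833 is not s-gonal.
s = 10: P(10, 101) = 40501 and P(10, 102) = 41310; 40833 is not s-gonal.
s = 12: P(12, 90) = 40140 and P(12, 91) = 41041; 40833 is not s-gonal.
Hits: s ∈ {8} → 1.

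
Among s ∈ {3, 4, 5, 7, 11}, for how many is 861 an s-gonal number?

s = 3: P(3, 41) = 861. ✓
s = 4: P(4, 29) = 841 and P(4, 30) = 900; 861 is not s-gonal.
s = 5: P(5, 24) = 852 and P(5, 25) = 925; 861 is not s-gonal.
s = 7: P(7, 18) = 783 and P(7, 19) = 874; 861 is not s-gonal.
s = 11: P(11, 14) = 833 and P(11, 15) = 960; 861 is not s-gonal.
Hits: s ∈ {3} → 1.

1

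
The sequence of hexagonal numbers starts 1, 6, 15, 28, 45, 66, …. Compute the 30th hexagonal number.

1770

30·(2·30 − 1) = 30·59 = 1770.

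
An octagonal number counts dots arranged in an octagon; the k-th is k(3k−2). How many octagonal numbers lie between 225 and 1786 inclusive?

The n-th octagonal number is n(3n−2).
Smallest index with value ≥ 225: n = 9 (giving 225).
Largest index with value ≤ 1786: n = 24 (giving 1680).
Indices 9 through 24: 16 terms.

16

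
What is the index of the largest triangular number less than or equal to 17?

5

Solve n(n+1)/2 ≤ 17 for integer n.
n = 5 gives 15 ≤ 17, while n = 6 gives 21 > 17; so the answer is index 5.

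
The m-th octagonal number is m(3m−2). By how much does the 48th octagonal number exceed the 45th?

48·(3·48 − 2) = 6816 and 45·(3·45 − 2) = 5985.
Difference: 6816 − 5985 = 831.

831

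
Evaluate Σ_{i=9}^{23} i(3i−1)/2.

6060

Σ i(3i−1)/2 = (3Σi² − Σi) / 2 over i = 9..23.
Σi = 276 − 36 = 240 and Σi² = 4324 − 204 = 4120.
(3·4120 − 1·240) / 2 = 12120/2 = 6060.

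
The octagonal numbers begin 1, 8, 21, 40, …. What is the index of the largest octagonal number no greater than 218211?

270

Solve n(3n−2) ≤ 218211 for integer n.
n = 270 gives 218160 ≤ 218211, while n = 271 gives 219781 > 218211; so the answer is index 270.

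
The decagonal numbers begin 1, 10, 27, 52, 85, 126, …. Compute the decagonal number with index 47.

8695

The 47th decagonal number is n(4n−3) with n = 47.
47·(4·47 − 3) = 47·185 = 8695.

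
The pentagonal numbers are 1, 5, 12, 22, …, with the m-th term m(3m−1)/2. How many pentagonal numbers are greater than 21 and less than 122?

The n-th pentagonal number is n(3n−1)/2.
Smallest index with value > 21: n = 4 (giving 22).
Largest index with value < 122: n = 9 (giving 117).
Indices 4 through 9: 6 terms.

6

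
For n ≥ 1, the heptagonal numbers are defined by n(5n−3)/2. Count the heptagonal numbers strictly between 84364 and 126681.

41

The n-th heptagonal number is n(5n−3)/2.
Smallest index with value > 84364: n = 185 (giving 85285).
Largest index with value < 126681: n = 225 (giving 126225).
Indices 185 through 225: 41 terms.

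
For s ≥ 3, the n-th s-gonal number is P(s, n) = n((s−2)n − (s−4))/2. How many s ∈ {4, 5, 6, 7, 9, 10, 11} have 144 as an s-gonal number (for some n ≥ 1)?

1

s = 4: P(4, 12) = 144. ✓
s = 5: P(5, 9) = 117 and P(5, 10) = 145; 144 is not s-gonal.
s = 6: P(6, 8) = 120 and P(6, 9) = 153; 144 is not s-gonal.
s = 7: P(7, 7) = 112 and P(7, 8) = 148; 144 is not s-gonal.
s = 9: P(9, 6) = 111 and P(9, 7) = 154; 144 is not s-gonal.
s = 10: P(10, 6) = 126 and P(10, 7) = 175; 144 is not s-gonal.
s = 11: P(11, 6) = 141 and P(11, 7) = 196; 144 is not s-gonal.
Hits: s ∈ {4} → 1.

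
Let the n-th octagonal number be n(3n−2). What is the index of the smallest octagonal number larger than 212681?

267

Solve n(3n−2) > 212681 for integer n.
The largest n with value ≤ 212681 is 266 (since 211736 ≤ 212681 < 213333), so the first above is n = 267, value 213333.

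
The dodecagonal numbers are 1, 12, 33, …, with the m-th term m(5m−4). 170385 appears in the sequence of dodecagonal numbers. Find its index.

Set n(5n−4) = 170385, giving 5n² − 4n − 170385 = 0.
So n = (4 + 1846) / 10 = 1850/10 = 185.

185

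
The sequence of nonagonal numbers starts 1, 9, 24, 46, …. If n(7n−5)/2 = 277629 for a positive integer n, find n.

282

Set n(7n−5)/2 = 277629, giving 7n² − 5n − 555258 = 0.
So n = (5 + 3943) / 14 = 3948/14 = 282.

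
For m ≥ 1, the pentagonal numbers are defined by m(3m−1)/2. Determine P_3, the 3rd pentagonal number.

3·(3·3 − 1)/2 = 3·8/2 = 3·4 = 12.

12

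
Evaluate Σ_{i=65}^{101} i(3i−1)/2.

387131

Σ i(3i−1)/2 = (3Σi² − Σi) / 2 over i = 65..101.
Σi = 5151 − 2080 = 3071 and Σi² = 348551 − 89440 = 259111.
(3·259111 − 1·3071) / 2 = 774262/2 = 387131.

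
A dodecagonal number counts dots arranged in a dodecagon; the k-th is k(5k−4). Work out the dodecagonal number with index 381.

724281

The 381st dodecagonal number is n(5n−4) with n = 381.
381·(5·381 − 4) = 381·1901 = 724281.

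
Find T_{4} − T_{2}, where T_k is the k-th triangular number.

4·5/2 = 10 and 2·3/2 = 3.
Difference: 10 − 3 = 7.

7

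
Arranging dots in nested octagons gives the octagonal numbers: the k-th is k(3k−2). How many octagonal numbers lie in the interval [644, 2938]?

17

The n-th octagonal number is n(3n−2).
Smallest index with value ≥ 644: n = 15 (giving 645).
Largest index with value ≤ 2938: n = 31 (giving 2821).
Indices 15 through 31: 17 terms.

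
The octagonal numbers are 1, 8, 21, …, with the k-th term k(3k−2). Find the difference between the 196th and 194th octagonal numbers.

196·(3·196 − 2) = 114856 and 194·(3·194 − 2) = 112520.
Difference: 114856 − 112520 = 2336.

2336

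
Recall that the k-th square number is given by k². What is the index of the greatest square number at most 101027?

Solve n² ≤ 101027 for integer n.
n = 317 gives 100489 ≤ 101027, while n = 318 gives 101124 > 101027; so the answer is index 317.

317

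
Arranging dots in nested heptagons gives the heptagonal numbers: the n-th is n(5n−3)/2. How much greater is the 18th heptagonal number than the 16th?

18·(5·18 − 3)/2 = 783 and 16·(5·16 − 3)/2 = 616.
Difference: 783 − 616 = 167.

167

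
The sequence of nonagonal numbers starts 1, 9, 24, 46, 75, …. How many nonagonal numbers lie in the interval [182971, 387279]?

The n-th nonagonal number is n(7n−5)/2.
Smallest index with value ≥ 182971: n = 229 (giving 182971).
Largest index with value ≤ 387279: n = 333 (giving 387279).
Indices 229 through 333: 105 terms.

105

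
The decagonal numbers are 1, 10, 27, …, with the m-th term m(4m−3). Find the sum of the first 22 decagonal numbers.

14421

Σ i(4i−3) = 4Σi² − 3Σi over i = 1..22.
Σi = 253 and Σi² = 3795.
4·3795 − 3·253 = 14421.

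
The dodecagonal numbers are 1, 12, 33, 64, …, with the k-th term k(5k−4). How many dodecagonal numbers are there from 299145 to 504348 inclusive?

74

The n-th dodecagonal number is n(5n−4).
Smallest index with value ≥ 299145: n = 245 (giving 299145).
Largest index with value ≤ 504348: n = 318 (giving 504348).
Indices 245 through 318: 74 terms.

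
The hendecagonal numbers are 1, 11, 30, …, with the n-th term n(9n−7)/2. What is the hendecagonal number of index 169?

169·(9·169 − 7)/2 = 169·1514/2 = 169·757 = 127933.

127933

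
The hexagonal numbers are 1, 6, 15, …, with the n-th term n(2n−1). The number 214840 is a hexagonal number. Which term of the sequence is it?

328

Set n(2n−1) = 214840, giving 2n² − n − 214840 = 0.
The discriminant is 1 + 8·214840 = 1718721, and √1718721 = 1311.
So n = (1 + 1311) / 4 = 1312/4 = 328.
Check: 328·(2·328 − 1) = 214840. ✓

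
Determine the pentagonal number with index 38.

2147

The 38th pentagonal number is n(3n−1)/2 with n = 38.
38·(3·38 − 1)/2 = 38·113/2 = 2147.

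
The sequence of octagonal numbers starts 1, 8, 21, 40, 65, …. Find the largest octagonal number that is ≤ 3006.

2821

Solve n(3n−2) ≤ 3006 for integer n.
n = 31 gives 2821 ≤ 3006, while n = 32 gives 3008 > 3006; so the answer is 2821.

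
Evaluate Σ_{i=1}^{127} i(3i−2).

Σ i(3i−2) = 3Σi² − 2Σi over i = 1..127.
Σi = 8128 and Σi² = 690880.
3·690880 − 2·8128 = 2056384.

2056384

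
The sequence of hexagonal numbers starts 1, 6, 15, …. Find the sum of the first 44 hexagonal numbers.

57750

Σ i(2i−1) = 2Σi² − Σi over i = 1..44.
Σi = 990 and Σi² = 29370.
2·29370 − 1·990 = 57750.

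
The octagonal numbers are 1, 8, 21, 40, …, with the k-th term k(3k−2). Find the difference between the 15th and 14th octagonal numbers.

Consecutive octagonal numbers differ by 6n − 5: here 6·15 − 5 = 85.

85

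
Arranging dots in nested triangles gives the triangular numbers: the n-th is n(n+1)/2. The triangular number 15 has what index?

Set n(n+1)/2 = 15, giving n² + n − 30 = 0.
The discriminant is 1 + 8·15 = 121, and √121 = 11.
So n = (-1 + 11) / 2 = 10/2 = 5.
Check: 5·6/2 = 15. ✓

5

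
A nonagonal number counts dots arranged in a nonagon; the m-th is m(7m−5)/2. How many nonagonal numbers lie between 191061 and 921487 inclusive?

280

The n-th nonagonal number is n(7n−5)/2.
Smallest index with value ≥ 191061: n = 234 (giving 191061).
Largest index with value ≤ 921487: n = 513 (giving 919809).
Indices 234 through 513: 280 terms.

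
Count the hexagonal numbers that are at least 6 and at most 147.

The n-th hexagonal number is n(2n−1).
Smallest index with value ≥ 6: n = 2 (giving 6).
Largest index with value ≤ 147: n = 8 (giving 120).
Indices 2 through 8: 7 terms.

7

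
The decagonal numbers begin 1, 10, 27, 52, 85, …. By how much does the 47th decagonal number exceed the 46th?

Consecutive decagonal numbers differ by 8n − 7: here 8·47 − 7 = 369.

369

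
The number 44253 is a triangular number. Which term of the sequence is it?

297

Set n(n+1)/2 = 44253, giving n² + n − 88506 = 0.
The discriminant is 1 + 8·44253 = 354025, and √354025 = 595.
So n = (-1 + 595) / 2 = 594/2 = 297.
Check: 297·298/2 = 44253. ✓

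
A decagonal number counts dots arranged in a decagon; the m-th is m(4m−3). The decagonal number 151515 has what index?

195

Set n(4n−3) = 151515, giving 4n² − 3n − 151515 = 0.
So n = (3 + 1557) / 8 = 1560/8 = 195.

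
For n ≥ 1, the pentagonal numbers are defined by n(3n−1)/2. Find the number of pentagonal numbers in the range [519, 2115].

19

The n-th pentagonal number is n(3n−1)/2.
Smallest index with value ≥ 519: n = 19 (giving 532).
Largest index with value ≤ 2115: n = 37 (giving 2035).
Indices 19 through 37: 19 terms.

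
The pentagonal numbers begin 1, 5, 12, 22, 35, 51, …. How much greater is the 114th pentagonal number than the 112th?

677

114·(3·114 − 1)/2 = 19437 and 112·(3·112 − 1)/2 = 18760.
Difference: 19437 − 18760 = 677.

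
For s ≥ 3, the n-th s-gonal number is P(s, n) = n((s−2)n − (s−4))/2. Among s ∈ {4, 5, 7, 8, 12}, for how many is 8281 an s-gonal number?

1

s = 4: P(4, 91) = 8281. ✓
s = 5: P(5, 74) = 8177 and P(5, 75) = 8400; 8281 is not s-gonal.
s = 7: P(7, 57) = 8037 and P(7, 58) = 8323; 8281 is not s-gonal.
s = 8: P(8, 52) = 8008 and P(8, 53) = 8321; 8281 is not s-gonal.
s = 12: P(12, 41) = 8241 and P(12, 42) = 8652; 8281 is not s-gonal.
Hits: s ∈ {4} → 1.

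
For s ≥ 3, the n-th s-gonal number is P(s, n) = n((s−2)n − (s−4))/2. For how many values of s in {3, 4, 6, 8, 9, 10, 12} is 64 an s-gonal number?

s = 3: P(3, 10) = 55 and P(3, 11) = 66; 64 is not s-gonal.
s = 4: P(4, 8) = 64. ✓
s = 6: P(6, 5) = 45 and P(6, 6) = 66; 64 is not s-gonal.
s = 8: P(8, 4) = 40 and P(8, 5) = 65; 64 is not s-gonal.
s = 9: P(9, 4) = 46 and P(9, 5) = 75; 64 is not s-gonal.
s = 10: P(10, 4) = 52 and P(10, 5) = 85; 64 is not s-gonal.
s = 12: P(12, 4) = 64. ✓
Hits: s ∈ {4, 12} → 2.

2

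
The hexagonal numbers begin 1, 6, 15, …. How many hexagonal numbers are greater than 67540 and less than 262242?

178

The n-th hexagonal number is n(2n−1).
Smallest index with value > 67540: n = 185 (giving 68265).
Largest index with value < 262242: n = 362 (giving 261726).
Indices 185 through 362: 178 terms.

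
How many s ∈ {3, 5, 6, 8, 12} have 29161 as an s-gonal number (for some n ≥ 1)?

s = 3: P(3, 241) = 29161. ✓
s = 5: P(5, 139) = 28912 and P(5, 140) = 29330; 29161 is not s-gonal.
s = 6: P(6, 121) = 29161. ✓
s = 8: P(8, 98) = 28616 and P(8, 99) = 29205; 29161 is not s-gonal.
s = 12: P(12, 76) = 28576 and P(12, 77) = 29337; 29161 is not s-gonal.
Hits: s ∈ {3, 6} → 2.

2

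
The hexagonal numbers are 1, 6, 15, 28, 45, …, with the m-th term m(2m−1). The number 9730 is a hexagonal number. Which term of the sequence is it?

70

Set n(2n−1) = 9730, giving 2n² − n − 9730 = 0.
So n = (1 + 279) / 4 = 280/4 = 70.
Check: 70·(2·70 − 1) = 9730. ✓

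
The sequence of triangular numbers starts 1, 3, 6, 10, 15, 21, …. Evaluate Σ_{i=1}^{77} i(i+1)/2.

79079

Σ i(i+1)/2 = (Σi² + Σi) / 2 over i = 1..77.
Σi = 3003 and Σi² = 155155.
(1·155155 + 1·3003) / 2 = 158158/2 = 79079.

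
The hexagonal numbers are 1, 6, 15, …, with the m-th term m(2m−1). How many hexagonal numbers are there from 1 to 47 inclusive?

The n-th hexagonal number is n(2n−1).
Smallest index with value ≥ 1: n = 1 (giving 1).
Largest index with value ≤ 47: n = 5 (giving 45).
Indices 1 through 5: 5 terms.

5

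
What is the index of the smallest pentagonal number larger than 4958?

Solve n(3n−1)/2 > 4958 for integer n.
The largest n with value ≤ 4958 is 57 (since 4845 ≤ 4958 < 5017), so the first above is n = 58, value 5017.

58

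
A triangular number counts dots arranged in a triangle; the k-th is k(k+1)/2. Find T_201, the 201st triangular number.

20301

201·202/2 = 40602/2 = 20301.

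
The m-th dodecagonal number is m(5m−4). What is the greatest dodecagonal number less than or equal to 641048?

Solve n(5n−4) ≤ 641048 for integer n.
n = 358 gives 639388 ≤ 641048, while n = 359 gives 642969 > 641048; so the answer is 639388.

639388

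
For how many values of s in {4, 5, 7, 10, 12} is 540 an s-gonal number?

2

s = 4: P(4, 23) = 529 and P(4, 24) = 576; 540 is not s-gonal.
s = 5: P(5, 19) = 532 and P(5, 20) = 590; 540 is not s-gonal.
s = 7: P(7, 15) = 540. ✓
s = 10: P(10, 12) = 540. ✓
s = 12: P(12, 10) = 460 and P(12, 11) = 561; 540 is not s-gonal.
Hits: s ∈ {7, 10} → 2.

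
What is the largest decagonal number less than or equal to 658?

Solve n(4n−3) ≤ 658 for integer n.
n = 13 gives 637 ≤ 658, while n = 14 gives 742 > 658; so the answer is 637.

637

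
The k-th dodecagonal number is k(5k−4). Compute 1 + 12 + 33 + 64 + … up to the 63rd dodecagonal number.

418656

Σ i(5i−4) = 5Σi² − 4Σi over i = 1..63.
Σi = 2016 and Σi² = 85344.
5·85344 − 4·2016 = 418656.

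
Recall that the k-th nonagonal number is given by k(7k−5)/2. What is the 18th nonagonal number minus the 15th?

339

18·(7·18 − 5)/2 = 1089 and 15·(7·15 − 5)/2 = 750.
Difference: 1089 − 750 = 339.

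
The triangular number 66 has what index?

Set n(n+1)/2 = 66, giving n² + n − 132 = 0.
The discriminant is 1 + 8·66 = 529, and √529 = 23.
So n = (-1 + 23) / 2 = 22/2 = 11.

11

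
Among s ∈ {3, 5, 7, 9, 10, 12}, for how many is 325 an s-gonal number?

2

s = 3: P(3, 25) = 325. ✓
s = 5: P(5, 14) = 287 and P(5, 15) = 330; 325 is not s-gonal.
s = 7: P(7, 11) = 286 and P(7, 12) = 342; 325 is not s-gonal.
s = 9: P(9, 10) = 325. ✓
s = 10: P(10, 9) = 297 and P(10, 10) = 370; 325 is not s-gonal.
s = 12: P(12, 8) = 288 and P(12, 9) = 369; 325 is not s-gonal.
Hits: s ∈ {3, 9} → 2.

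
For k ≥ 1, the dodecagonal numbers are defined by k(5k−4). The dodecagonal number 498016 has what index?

Set n(5n−4) = 498016, giving 5n² − 4n − 498016 = 0.
The discriminant is 16 + 20·498016 = 9960336, and √9960336 = 3156.
So n = (4 + 3156) / 10 = 3160/10 = 316.

316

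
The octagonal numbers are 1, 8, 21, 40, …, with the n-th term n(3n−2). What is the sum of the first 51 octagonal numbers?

Σ i(3i−2) = 3Σi² − 2Σi over i = 1..51.
Σi = 1326 and Σi² = 45526.
3·45526 − 2·1326 = 133926.

133926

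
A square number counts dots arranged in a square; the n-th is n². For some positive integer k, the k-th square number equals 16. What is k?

4

We need n² = 16, so n = √16 = 4.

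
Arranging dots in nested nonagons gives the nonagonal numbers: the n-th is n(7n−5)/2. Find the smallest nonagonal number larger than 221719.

Solve n(7n−5)/2 > 221719 for integer n.
The largest n with value ≤ 221719 is 252 (since 221634 ≤ 221719 < 223399), so the first above is n = 253, value 223399.

223399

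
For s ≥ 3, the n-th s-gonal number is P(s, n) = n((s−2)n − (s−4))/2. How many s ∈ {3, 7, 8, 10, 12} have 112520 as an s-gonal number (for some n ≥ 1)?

1

s = 3: P(3, 473) = 112101 and P(3, 474) = 112575; 112520 is not s-gonal.
s = 7: P(7, 212) = 112042 and P(7, 213) = 113103; 112520 is not s-gonal.
s = 8: P(8, 194) = 112520. ✓
s = 10: P(10, 168) = 112392 and P(10, 169) = 113737; 112520 is not s-gonal.
s = 12: P(12, 150) = 111900 and P(12, 151) = 113401; 112520 is not s-gonal.
Hits: s ∈ {8} → 1.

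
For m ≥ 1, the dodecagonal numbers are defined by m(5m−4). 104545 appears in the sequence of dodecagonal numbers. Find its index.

145

Set n(5n−4) = 104545, giving 5n² − 4n − 104545 = 0.
The discriminant is 16 + 20·104545 = 2090916, and √2090916 = 1446.
So n = (4 + 1446) / 10 = 1450/10 = 145.
Check: 145·(5·145 − 4) = 104545. ✓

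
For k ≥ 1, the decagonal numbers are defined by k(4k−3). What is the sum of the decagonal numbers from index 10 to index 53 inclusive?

Σ i(4i−3) = 4Σi² − 3Σi over i = 10..53.
Σi = 1431 − 45 = 1386 and Σi² = 51039 − 285 = 50754.
4·50754 − 3·1386 = 198858.

198858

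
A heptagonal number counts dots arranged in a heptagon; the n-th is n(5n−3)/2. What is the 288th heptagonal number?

288·(5·288 − 3)/2 = 288·1437/2 = 206928.

206928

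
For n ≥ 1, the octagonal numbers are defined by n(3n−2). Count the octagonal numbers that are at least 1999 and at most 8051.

The n-th octagonal number is n(3n−2).
Smallest index with value ≥ 1999: n = 27 (giving 2133).
Largest index with value ≤ 8051: n = 52 (giving 8008).
Indices 27 through 52: 26 terms.

26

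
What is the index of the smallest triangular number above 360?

27

Solve n(n+1)/2 > 360 for integer n.
The largest n with value ≤ 360 is 26 (since 351 ≤ 360 < 378), so the first above is n = 27, value 378.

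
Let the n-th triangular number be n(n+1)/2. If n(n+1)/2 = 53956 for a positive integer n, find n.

Set n(n+1)/2 = 53956, giving n² + n − 107912 = 0.
The discriminant is 1 + 8·53956 = 431649, and √431649 = 657.
So n = (-1 + 657) / 2 = 656/2 = 328.

328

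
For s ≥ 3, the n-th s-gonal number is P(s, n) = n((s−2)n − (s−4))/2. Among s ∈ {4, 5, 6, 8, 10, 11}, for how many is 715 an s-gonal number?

2

s = 4: P(4, 26) = 676 and P(4, 27) = 729; 715 is not s-gonal.
s = 5: P(5, 22) = 715. ✓
s = 6: P(6, 19) = 703 and P(6, 20) = 780; 715 is not s-gonal.
s = 8: P(8, 15) = 645 and P(8, 16) = 736; 715 is not s-gonal.
s = 10: P(10, 13) = 637 and P(10, 14) = 742; 715 is not s-gonal.
s = 11: P(11, 13) = 715. ✓
Hits: s ∈ {5, 11} → 2.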